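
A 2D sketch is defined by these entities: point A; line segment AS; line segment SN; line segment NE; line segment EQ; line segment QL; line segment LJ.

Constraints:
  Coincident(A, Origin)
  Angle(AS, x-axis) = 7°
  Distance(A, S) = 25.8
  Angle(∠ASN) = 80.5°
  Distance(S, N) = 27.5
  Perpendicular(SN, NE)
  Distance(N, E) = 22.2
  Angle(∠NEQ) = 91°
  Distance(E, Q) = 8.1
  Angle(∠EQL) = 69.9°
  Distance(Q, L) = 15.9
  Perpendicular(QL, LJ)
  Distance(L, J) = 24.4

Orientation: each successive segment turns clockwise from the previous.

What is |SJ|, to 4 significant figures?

50.06

∠EQL = 69.9° gives QL at -21.60° from the x-axis; with |QL| = 15.9, L = (17.22, -21.12). QL is perpendicular to LJ, so LJ runs at -111.6°; with |LJ| = 24.4, J = (8.243, -43.80). Then |SJ| = |J − S| = 50.06.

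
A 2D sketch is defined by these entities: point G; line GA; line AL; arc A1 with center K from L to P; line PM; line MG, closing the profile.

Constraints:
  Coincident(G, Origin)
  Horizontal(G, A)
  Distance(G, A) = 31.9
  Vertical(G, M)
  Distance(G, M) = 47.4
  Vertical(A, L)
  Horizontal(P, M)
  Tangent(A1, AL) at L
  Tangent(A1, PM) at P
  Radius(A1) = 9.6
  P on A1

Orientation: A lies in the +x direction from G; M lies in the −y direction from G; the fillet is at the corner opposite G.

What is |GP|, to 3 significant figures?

52.4

G is at the origin; G and A share the same y with |GA| = 31.9 and A on the +x side, so A = (31.9, 0.00). GM is vertical with |GM| = 47.4 and M on the −y side, so M = (0.00, -47.4). The virtual corner opposite G is at (31.9, -47.4). The tangent condition forces KL to be normal to AL and the tangent condition forces KP to be normal to PM, with radius 9.6, so the center K sits 9.6 in from both sides at K = (22.3, -37.8). That places the tangent points at L = (31.9, -37.8) on AL and P = (22.3, -47.4) on PM. Then |GP| = |P − G| = 52.4.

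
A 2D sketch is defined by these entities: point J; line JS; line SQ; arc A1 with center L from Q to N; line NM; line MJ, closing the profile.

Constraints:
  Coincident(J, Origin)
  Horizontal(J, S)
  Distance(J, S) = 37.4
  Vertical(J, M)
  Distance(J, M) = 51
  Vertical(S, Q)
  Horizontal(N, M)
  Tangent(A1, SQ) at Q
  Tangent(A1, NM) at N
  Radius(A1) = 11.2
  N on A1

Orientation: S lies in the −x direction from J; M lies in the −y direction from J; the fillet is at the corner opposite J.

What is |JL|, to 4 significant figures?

47.65

J is at the origin; J and S share the same y with |JS| = 37.4 and S on the −x side, so S = (-37.40, 0.000). J and M share the same x with |JM| = 51.0 and M on the −y side, so M = (0.000, -51.00). The virtual corner opposite J is at (-37.40, -51.00). Tangency of A1 to SQ means the radius LQ is perpendicular to SQ and the tangent condition forces LN to be normal to NM, with radius 11.2, so the center L sits 11.2 in from both sides at L = (-26.20, -39.80). Then |JL| = |L − J| = 47.65.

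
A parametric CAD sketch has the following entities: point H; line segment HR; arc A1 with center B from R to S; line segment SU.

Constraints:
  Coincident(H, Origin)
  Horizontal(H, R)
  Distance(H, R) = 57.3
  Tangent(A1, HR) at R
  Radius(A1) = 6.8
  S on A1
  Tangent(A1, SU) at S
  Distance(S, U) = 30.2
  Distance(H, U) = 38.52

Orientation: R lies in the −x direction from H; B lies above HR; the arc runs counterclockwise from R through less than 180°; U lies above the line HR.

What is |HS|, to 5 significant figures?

52.594

H is at the origin; HR is horizontal with |HR| = 57.3 and R on the −x side, so R = (-57.300, 0.0000). Since A1 is tangent to HR there, BR ⟂ HR, so B = R + (0, 6.8) = (-57.300, 6.8000). Since BS ⟂ SU (tangency), |BU| = √(6.8² + 30.2²) = 30.956 regardless of where S sits on A1. So U lies on both circle(H, 38.52) and circle(B, 30.956); the above-HR intersection is U = (-30.911, 22.984). S is the foot of the tangent from U: S = (-52.558, 1.9259).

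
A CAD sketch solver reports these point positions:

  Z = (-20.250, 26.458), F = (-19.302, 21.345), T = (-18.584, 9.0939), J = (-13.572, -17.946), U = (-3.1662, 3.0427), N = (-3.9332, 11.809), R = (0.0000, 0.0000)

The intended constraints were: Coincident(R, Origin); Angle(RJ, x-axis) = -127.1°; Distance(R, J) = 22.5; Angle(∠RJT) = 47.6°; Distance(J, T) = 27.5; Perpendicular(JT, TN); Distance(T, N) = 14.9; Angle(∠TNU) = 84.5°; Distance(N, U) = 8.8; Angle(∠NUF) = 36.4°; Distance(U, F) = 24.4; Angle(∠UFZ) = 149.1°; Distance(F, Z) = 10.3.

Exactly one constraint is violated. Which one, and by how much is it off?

Distance(F, Z) = 10.3 — off by 5.10.

R = (0.00, 0.00) ✓; RJ at -127.1° ✓; |RJ| = 22.50 ✓; ∠RJT = 47.60° ✓; |JT| = 27.50 ✓; ∠(JT, TN) = 90.00° ✓; |TN| = 14.90 ✓; ∠TNU = 84.50° ✓; |NU| = 8.800 ✓; ∠NUF = 36.40° ✓; |UF| = 24.40 ✓; ∠UFZ = 149.1° ✓; |FZ| = 5.200 ✗.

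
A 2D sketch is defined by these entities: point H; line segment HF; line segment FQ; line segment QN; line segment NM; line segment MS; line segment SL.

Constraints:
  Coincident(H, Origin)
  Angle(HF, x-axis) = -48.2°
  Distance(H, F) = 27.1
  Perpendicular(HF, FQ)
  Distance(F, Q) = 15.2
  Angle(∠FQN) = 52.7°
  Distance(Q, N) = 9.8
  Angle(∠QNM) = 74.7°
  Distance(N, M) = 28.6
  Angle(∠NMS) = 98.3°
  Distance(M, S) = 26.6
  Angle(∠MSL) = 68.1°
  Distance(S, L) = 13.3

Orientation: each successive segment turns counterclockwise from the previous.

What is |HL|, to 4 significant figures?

51.39

H is at the origin; HF runs at -48.2° with length 27.1, so F = (18.06, -20.20). The perpendicularity gives FQ at right angles to HF, so FQ runs at 41.80°; with |FQ| = 15.2, Q = (29.39, -10.07). ∠FQN = 52.7° gives QN at 169.1° from the x-axis; with |QN| = 9.8, N = (19.77, -8.218). ∠QNM = 74.7° gives NM at -85.60° from the x-axis; with |NM| = 28.6, M = (21.97, -36.73). ∠NMS = 98.3° gives MS at -3.900° from the x-axis; with |MS| = 26.6, S = (48.50, -38.54). ∠MSL = 68.1° gives SL at 108.0° from the x-axis; with |SL| = 13.3, L = (44.39, -25.89). Then |HL| = |L − H| = 51.39.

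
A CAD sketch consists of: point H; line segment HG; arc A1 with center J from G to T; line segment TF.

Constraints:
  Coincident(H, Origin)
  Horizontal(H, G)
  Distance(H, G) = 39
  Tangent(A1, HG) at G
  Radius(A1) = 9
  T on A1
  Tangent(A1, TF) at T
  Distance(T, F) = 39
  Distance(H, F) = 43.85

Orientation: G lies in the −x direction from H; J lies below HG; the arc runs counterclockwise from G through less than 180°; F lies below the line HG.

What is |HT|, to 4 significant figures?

47.56

Checks: ∠(JG, GH) = 90.00° ✓; |JT| = 9.000 ✓; ∠(JT, TF) = 90.00° ✓; |TF| = 39.00 ✓; |HF| = 43.85 ✓.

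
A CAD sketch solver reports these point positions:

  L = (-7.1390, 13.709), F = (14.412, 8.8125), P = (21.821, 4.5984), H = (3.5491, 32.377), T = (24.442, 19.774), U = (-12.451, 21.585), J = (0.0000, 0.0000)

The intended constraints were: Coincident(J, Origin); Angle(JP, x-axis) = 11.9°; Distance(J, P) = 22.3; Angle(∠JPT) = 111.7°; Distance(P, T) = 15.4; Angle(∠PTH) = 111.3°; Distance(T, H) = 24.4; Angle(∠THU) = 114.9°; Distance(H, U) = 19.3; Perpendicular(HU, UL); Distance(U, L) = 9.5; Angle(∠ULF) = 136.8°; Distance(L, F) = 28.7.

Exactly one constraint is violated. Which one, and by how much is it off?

Distance(L, F) = 28.7 — off by 6.60.

J = (0.00, 0.00) ✓; JP at 11.90° ✓; |JP| = 22.30 ✓; ∠JPT = 111.7° ✓; |PT| = 15.40 ✓; ∠PTH = 111.3° ✓; |TH| = 24.40 ✓; ∠THU = 114.9° ✓; |HU| = 19.30 ✓; ∠(HU, UL) = 90.00° ✓; |UL| = 9.500 ✓; ∠ULF = 136.8° ✓; |LF| = 22.10 ✗.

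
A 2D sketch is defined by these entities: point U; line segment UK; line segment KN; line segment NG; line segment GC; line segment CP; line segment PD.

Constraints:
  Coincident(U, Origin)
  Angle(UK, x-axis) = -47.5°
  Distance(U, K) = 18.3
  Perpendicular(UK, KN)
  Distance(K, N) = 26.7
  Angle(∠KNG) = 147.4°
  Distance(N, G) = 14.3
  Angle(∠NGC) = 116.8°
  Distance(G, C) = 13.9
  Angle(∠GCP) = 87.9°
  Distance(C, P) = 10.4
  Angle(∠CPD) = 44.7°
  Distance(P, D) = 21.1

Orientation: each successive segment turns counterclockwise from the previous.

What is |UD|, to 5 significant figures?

45.253

∠GCP = 87.9° gives CP at -129.60° from the x-axis; with |CP| = 10.4, P = (18.718, 19.599). ∠CPD = 44.7° gives PD at 5.7000° from the x-axis; with |PD| = 21.1, D = (39.714, 21.694). Then |UD| = |D − U| = 45.253.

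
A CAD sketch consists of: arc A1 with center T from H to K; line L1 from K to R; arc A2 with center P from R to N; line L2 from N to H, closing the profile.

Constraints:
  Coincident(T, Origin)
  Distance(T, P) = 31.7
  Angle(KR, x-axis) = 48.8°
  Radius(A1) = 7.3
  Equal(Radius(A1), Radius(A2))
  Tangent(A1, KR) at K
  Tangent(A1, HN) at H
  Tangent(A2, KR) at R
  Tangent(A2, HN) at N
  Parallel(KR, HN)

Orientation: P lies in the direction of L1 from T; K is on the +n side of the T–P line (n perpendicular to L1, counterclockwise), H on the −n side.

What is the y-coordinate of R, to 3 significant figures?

28.7

The slot axis is L1's direction at 48.8°, so u = (cos 48.8°, sin 48.8°) = (0.659, 0.752) and n = (−sin 48.8°, cos 48.8°) = (-0.752, 0.659). T is at the origin and P lies 31.7 along u from T, so P = 31.7·u = (20.9, 23.9). Tangency of A1 to both parallel lines with radius 7.3 puts K and H at T ± 7.3·n: K = (-5.49, 4.81), H = (5.49, -4.81). Equal radii place R and N the same way about P: R = P + 7.3·n = (15.4, 28.7), N = P − 7.3·n = (26.4, 19.0). So R.y = 28.7.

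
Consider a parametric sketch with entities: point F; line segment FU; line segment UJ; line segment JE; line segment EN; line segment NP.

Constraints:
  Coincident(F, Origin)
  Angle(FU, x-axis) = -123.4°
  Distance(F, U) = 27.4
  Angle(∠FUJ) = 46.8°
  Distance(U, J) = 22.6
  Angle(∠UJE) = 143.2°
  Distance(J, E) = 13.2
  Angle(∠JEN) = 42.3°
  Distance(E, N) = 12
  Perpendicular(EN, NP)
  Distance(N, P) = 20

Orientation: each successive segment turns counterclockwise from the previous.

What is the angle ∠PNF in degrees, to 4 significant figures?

161.8°

∠JEN = 42.3° gives EN at -175.7° from the x-axis; with |EN| = 12.0, N = (4.290, -10.34). The perpendicularity gives NP at right angles to EN, so NP runs at -85.70°; with |NP| = 20.0, P = (5.790, -30.28). Then cos ∠PNF = NP·NF / (|NP||NF|), giving 161.8°.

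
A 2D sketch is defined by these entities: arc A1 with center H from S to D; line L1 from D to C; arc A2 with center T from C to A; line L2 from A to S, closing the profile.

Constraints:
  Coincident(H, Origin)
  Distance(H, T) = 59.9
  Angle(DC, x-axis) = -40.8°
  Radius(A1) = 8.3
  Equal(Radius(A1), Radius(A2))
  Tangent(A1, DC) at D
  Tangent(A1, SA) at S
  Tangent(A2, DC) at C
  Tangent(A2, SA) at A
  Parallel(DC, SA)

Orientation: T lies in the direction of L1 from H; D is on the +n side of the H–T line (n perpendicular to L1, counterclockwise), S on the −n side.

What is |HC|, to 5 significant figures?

60.472

The slot axis is L1's direction at -40.8°, so u = (cos -40.8°, sin -40.8°) = (0.75700, -0.65342) and n = (−sin -40.8°, cos -40.8°) = (0.65342, 0.75700). H is at the origin and T lies 59.9 along u from H, so T = 59.9·u = (45.344, -39.140). Tangency of A1 to both parallel lines with radius 8.3 puts D and S at H ± 8.3·n: D = (5.4234, 6.2831), S = (-5.4234, -6.2831). Equal radii place C and A the same way about T: C = T + 8.3·n = (50.767, -32.857), A = T − 8.3·n = (39.921, -45.423). Then |HC| = |C − H| = 60.472.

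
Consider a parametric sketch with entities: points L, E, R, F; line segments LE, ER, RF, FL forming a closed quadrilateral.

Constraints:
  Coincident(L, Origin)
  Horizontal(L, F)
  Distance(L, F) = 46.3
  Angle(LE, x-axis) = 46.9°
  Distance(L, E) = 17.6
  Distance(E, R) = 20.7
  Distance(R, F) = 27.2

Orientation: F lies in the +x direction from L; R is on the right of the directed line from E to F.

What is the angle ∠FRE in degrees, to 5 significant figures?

98.763°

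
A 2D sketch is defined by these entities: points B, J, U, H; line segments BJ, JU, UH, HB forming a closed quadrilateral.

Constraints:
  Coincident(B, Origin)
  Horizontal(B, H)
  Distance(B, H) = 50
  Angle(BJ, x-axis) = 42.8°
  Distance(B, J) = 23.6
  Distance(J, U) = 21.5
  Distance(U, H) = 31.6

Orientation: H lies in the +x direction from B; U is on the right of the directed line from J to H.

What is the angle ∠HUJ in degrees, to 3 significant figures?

84.3°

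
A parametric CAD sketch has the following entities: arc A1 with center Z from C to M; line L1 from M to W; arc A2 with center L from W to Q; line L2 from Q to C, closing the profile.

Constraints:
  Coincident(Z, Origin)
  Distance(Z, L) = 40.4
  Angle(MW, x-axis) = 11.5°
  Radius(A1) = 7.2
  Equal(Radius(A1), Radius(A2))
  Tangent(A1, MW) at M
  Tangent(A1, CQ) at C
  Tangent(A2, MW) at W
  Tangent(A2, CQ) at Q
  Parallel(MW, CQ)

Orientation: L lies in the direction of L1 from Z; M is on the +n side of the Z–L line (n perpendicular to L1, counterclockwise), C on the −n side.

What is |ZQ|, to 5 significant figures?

41.037

The slot axis is L1's direction at 11.5°, so u = (cos 11.5°, sin 11.5°) = (0.97992, 0.19937) and n = (−sin 11.5°, cos 11.5°) = (-0.19937, 0.97992). Z is at the origin and L lies 40.4 along u from Z, so L = 40.4·u = (39.589, 8.0545). Tangency of A1 to both parallel lines with radius 7.2 puts M and C at Z ± 7.2·n: M = (-1.4354, 7.0555), C = (1.4354, -7.0555). Equal radii place W and Q the same way about L: W = L + 7.2·n = (38.154, 15.110), Q = L − 7.2·n = (41.024, 0.99901). Then |ZQ| = |Q − Z| = 41.037.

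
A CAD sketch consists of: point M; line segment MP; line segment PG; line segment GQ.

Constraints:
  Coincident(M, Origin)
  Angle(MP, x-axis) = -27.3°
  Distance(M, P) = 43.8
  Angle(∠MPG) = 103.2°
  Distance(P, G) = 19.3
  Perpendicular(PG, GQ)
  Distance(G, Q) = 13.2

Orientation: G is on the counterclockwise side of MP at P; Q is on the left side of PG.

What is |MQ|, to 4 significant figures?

41.54

M is at the origin; MP runs at -27.3° with length 43.8, so P = 43.8·(cos -27.3°, sin -27.3°) = (38.92, -20.09). ∠MPG = 103.2°, so PG runs at -27.3° + (180° − 103.2°) = 49.50° from the x-axis; with |PG| = 19.3, G = P + 19.3·(cos 49.50°, sin 49.50°) = (51.46, -5.413). PG is perpendicular to GQ; with |GQ| = 13.2 on the left of PG, Q = G + 13.2·(-0.7604, 0.6494) = (41.42, 3.160). Then |MQ| = |Q − M| = 41.54.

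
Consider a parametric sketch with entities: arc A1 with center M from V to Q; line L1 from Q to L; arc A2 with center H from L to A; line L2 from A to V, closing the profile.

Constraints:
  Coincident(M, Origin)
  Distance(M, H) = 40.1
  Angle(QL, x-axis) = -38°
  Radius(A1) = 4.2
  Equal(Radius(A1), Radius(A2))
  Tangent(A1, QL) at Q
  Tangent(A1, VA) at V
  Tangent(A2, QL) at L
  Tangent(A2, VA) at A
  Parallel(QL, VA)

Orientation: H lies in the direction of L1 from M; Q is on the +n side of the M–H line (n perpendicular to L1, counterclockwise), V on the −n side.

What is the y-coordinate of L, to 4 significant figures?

-21.38

The slot axis is L1's direction at -38.0°, so u = (cos -38.0°, sin -38.0°) = (0.7880, -0.6157) and n = (−sin -38.0°, cos -38.0°) = (0.6157, 0.7880). M is at the origin and H lies 40.1 along u from M, so H = 40.1·u = (31.60, -24.69). Tangency of A1 to both parallel lines with radius 4.2 puts Q and V at M ± 4.2·n: Q = (2.586, 3.310), V = (-2.586, -3.310). Equal radii place L and A the same way about H: L = H + 4.2·n = (34.19, -21.38), A = H − 4.2·n = (29.01, -28.00). So L.y = -21.38.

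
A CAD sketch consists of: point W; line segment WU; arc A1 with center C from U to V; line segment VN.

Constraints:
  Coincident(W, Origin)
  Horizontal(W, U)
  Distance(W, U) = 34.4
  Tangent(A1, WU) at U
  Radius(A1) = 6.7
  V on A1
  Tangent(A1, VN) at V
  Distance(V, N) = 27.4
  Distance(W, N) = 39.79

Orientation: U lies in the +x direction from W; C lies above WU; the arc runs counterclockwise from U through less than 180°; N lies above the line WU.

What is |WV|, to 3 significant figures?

41.1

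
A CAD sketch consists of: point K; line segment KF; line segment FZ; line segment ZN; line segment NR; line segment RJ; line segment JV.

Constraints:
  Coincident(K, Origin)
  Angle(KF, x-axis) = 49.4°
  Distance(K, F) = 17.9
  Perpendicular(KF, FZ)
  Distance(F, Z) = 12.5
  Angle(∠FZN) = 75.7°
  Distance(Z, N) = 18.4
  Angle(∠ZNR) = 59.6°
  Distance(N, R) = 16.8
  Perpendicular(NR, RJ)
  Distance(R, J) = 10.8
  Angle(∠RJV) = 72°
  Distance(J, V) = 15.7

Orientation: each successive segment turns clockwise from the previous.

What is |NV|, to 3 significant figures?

6.23

NR ⟂ RJ, so RJ runs at 4.70°; with |RJ| = 10.8, J = (15.5, 12.5). ∠RJV = 72.0° gives JV at -103° from the x-axis; with |JV| = 15.7, V = (11.9, -2.77). Then |NV| = |V − N| = 6.23.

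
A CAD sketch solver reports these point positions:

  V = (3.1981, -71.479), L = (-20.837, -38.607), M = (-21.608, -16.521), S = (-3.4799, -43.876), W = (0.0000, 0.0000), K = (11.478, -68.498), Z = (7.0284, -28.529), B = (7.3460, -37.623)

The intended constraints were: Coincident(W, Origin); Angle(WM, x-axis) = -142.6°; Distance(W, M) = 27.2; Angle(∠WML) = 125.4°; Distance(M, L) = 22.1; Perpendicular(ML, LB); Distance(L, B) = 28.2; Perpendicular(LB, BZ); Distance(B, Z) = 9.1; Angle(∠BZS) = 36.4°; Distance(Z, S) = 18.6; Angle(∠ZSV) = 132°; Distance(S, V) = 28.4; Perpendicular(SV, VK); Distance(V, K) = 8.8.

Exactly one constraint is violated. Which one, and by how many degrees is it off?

Perpendicular(SV, VK) — off by 6.20°.

W = (0.00, 0.00) ✓; WM at -142.6° ✓; |WM| = 27.20 ✓; ∠WML = 125.4° ✓; |ML| = 22.10 ✓; ∠(ML, LB) = 90.00° ✓; |LB| = 28.20 ✓; ∠(LB, BZ) = 90.00° ✓; |BZ| = 9.100 ✓; ∠BZS = 36.40° ✓; |ZS| = 18.60 ✓; ∠ZSV = 132.0° ✓; |SV| = 28.40 ✓; ∠(SV, VK) = 96.20° ✗; |VK| = 8.800 ✓.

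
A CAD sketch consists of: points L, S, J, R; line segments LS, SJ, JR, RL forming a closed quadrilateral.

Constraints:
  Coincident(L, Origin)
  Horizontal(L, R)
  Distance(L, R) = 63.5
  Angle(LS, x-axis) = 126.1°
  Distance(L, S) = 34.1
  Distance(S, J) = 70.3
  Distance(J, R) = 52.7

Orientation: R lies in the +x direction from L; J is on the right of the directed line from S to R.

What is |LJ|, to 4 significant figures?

36.21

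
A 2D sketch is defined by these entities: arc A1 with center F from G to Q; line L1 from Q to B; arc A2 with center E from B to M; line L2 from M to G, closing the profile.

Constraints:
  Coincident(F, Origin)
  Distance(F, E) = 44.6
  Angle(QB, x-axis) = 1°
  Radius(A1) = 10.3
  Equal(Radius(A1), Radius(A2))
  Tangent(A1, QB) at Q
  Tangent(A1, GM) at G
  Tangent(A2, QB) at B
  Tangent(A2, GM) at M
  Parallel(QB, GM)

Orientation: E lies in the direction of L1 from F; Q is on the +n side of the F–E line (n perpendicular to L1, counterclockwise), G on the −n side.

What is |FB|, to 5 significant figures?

45.774

Tangency of A1 to both parallel lines with radius 10.3 puts Q and G at F ± 10.3·n: Q = (-0.17976, 10.298), G = (0.17976, -10.298). Equal radii place B and M the same way about E: B = E + 10.3·n = (44.413, 11.077), M = E − 10.3·n = (44.773, -9.5201). Then |FB| = |B − F| = 45.774.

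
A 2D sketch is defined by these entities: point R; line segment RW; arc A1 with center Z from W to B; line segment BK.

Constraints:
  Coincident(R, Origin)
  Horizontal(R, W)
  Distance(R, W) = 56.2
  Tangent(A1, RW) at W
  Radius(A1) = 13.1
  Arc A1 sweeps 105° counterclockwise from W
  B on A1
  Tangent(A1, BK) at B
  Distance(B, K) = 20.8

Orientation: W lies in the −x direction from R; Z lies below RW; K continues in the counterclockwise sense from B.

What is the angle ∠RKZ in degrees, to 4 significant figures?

42.84°

R is at the origin; RW is horizontal with |RW| = 56.2 and W on the −x side, so W = (-56.20, 0.000). Since A1 is tangent to RW there, ZW ⟂ RW, so Z = W + (0, -13.1) = (-56.20, -13.10). On A1, W sits at bearing 90° from Z; a 105° counterclockwise sweep puts B at bearing 195°, so B = Z + 13.1·(cos 195°, sin 195°) = (-68.85, -16.49). The tangent condition forces ZB to be normal to BK, so BK runs along (−sin 195°, cos 195°); with |BK| = 20.8, K = (-63.47, -36.58). Then cos ∠RKZ = KR·KZ / (|KR||KZ|), giving 42.84°.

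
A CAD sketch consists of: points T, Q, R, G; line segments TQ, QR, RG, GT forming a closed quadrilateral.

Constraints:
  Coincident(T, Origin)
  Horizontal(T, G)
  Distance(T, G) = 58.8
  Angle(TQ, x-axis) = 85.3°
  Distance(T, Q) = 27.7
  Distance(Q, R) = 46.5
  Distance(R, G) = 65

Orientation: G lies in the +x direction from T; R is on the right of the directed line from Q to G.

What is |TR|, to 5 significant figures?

18.861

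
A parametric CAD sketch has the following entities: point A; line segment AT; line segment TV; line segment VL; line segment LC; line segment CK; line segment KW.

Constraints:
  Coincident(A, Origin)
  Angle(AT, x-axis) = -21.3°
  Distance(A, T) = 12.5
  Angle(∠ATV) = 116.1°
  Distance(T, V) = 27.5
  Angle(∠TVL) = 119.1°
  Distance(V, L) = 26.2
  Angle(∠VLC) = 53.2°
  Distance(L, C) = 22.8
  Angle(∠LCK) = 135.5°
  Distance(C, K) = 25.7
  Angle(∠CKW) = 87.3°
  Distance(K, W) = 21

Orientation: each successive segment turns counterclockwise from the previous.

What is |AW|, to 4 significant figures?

34.19

A is at the origin; AT runs at -21.3° with length 12.5, so T = (11.65, -4.541). ∠ATV = 116.1° gives TV at 42.60° from the x-axis; with |TV| = 27.5, V = (31.89, 14.07). ∠TVL = 119.1° gives VL at 103.5° from the x-axis; with |VL| = 26.2, L = (25.77, 39.55). ∠VLC = 53.2° gives LC at -129.7° from the x-axis; with |LC| = 22.8, C = (11.21, 22.01). ∠LCK = 135.5° gives CK at -85.20° from the x-axis; with |CK| = 25.7, K = (13.36, -3.603). ∠CKW = 87.3° gives KW at 7.500° from the x-axis; with |KW| = 21.0, W = (34.18, -0.8616). Then |AW| = |W − A| = 34.19.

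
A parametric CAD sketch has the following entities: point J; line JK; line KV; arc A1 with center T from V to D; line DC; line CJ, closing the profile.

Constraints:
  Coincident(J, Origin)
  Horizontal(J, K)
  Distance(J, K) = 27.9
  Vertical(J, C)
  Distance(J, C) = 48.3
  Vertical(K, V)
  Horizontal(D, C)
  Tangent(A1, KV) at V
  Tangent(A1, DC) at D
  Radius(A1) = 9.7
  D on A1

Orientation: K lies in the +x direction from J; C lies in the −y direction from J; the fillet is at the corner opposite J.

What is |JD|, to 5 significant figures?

51.615

The virtual corner opposite J is at (27.900, -48.300). Since A1 is tangent to KV there, TV ⟂ KV and A1 meets DC tangentially, so TD is at right angles to DC, with radius 9.7, so the center T sits 9.7 in from both sides at T = (18.200, -38.600). That places the tangent points at V = (27.900, -38.600) on KV and D = (18.200, -48.300) on DC. Then |JD| = |D − J| = 51.615.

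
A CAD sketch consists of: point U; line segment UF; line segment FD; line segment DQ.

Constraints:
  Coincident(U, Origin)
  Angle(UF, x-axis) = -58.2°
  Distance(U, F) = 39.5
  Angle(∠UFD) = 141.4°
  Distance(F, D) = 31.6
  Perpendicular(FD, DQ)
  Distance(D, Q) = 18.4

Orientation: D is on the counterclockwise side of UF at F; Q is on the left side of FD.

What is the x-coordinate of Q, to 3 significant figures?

56.8

U is at the origin; UF runs at -58.2° with length 39.5, so F = 39.5·(cos -58.2°, sin -58.2°) = (20.8, -33.6). ∠UFD = 141.4°, so FD runs at -58.2° + (180° − 141.4°) = -19.6° from the x-axis; with |FD| = 31.6, D = F + 31.6·(cos -19.6°, sin -19.6°) = (50.6, -44.2). FD is perpendicular to DQ; with |DQ| = 18.4 on the left of FD, Q = D + 18.4·(0.335, 0.942) = (56.8, -26.8). So Q.x = 56.8.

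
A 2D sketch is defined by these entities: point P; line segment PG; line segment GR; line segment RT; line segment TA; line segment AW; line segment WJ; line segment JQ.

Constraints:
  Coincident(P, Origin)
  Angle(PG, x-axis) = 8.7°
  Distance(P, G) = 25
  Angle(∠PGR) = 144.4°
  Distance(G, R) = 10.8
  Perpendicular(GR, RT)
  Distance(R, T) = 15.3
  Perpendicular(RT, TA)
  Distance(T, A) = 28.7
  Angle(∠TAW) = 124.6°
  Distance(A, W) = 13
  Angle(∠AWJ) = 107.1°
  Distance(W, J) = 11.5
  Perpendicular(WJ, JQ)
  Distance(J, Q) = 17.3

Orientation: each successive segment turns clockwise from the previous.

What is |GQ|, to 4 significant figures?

7.785

P is at the origin; PG runs at 8.7° with length 25.0, so G = (24.71, 3.782). ∠PGR = 144.4° gives GR at -26.90° from the x-axis; with |GR| = 10.8, R = (34.34, -1.105). The perpendicularity gives RT at right angles to GR, so RT runs at -116.9°; with |RT| = 15.3, T = (27.42, -14.75). RT ⟂ TA, so TA runs at 153.1°; with |TA| = 28.7, A = (1.827, -1.764). ∠TAW = 124.6° gives AW at 97.70° from the x-axis; with |AW| = 13.0, W = (0.08510, 11.12). ∠AWJ = 107.1° gives WJ at 24.80° from the x-axis; with |WJ| = 11.5, J = (10.52, 15.94). WJ is perpendicular to JQ, so JQ runs at -65.20°; with |JQ| = 17.3, Q = (17.78, 0.2375). Then |GQ| = |Q − G| = 7.785.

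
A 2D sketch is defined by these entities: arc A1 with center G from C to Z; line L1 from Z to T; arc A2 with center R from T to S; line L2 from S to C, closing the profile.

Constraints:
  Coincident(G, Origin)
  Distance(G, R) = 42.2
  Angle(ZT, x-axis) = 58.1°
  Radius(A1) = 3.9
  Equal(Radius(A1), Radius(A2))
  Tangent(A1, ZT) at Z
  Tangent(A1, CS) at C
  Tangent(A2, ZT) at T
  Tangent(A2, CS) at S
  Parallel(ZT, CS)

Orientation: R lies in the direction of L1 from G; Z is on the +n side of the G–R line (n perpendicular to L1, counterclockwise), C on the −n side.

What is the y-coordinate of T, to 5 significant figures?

37.888

The slot axis is L1's direction at 58.1°, so u = (cos 58.1°, sin 58.1°) = (0.52844, 0.84897) and n = (−sin 58.1°, cos 58.1°) = (-0.84897, 0.52844). G is at the origin and R lies 42.2 along u from G, so R = 42.2·u = (22.300, 35.827). Tangency of A1 to both parallel lines with radius 3.9 puts Z and C at G ± 3.9·n: Z = (-3.3110, 2.0609), C = (3.3110, -2.0609). Equal radii place T and S the same way about R: T = R + 3.9·n = (18.989, 37.888), S = R − 3.9·n = (25.611, 33.766). So T.y = 37.888.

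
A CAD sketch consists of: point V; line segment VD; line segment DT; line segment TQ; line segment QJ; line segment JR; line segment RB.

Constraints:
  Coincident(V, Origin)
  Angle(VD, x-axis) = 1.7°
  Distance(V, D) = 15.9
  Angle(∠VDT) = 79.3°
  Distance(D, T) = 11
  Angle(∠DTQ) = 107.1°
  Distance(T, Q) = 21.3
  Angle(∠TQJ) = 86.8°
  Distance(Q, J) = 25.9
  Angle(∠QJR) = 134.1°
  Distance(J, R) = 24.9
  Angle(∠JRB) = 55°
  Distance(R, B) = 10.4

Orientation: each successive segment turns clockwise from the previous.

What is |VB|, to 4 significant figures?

23.24

V is at the origin; VD runs at 1.7° with length 15.9, so D = (15.89, 0.4717). ∠VDT = 79.3° gives DT at -99.00° from the x-axis; with |DT| = 11.0, T = (14.17, -10.39). ∠DTQ = 107.1° gives TQ at -171.9° from the x-axis; with |TQ| = 21.3, Q = (-6.915, -13.39). ∠TQJ = 86.8° gives QJ at 94.90° from the x-axis; with |QJ| = 25.9, J = (-9.128, 12.41). ∠QJR = 134.1° gives JR at 49.00° from the x-axis; with |JR| = 24.9, R = (7.208, 31.20). ∠JRB = 55.0° gives RB at -76.00° from the x-axis; with |RB| = 10.4, B = (9.724, 21.11). Then |VB| = |B − V| = 23.24.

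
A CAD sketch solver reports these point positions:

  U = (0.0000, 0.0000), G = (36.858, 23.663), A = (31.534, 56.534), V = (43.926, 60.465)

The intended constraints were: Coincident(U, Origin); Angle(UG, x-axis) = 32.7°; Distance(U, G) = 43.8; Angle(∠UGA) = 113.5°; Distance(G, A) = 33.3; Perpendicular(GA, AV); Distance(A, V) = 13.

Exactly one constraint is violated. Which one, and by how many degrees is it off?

Perpendicular(GA, AV) — off by 8.40°.

U = (0.00, 0.00) ✓; UG at 32.70° ✓; |UG| = 43.80 ✓; ∠UGA = 113.5° ✓; |GA| = 33.30 ✓; ∠(GA, AV) = 81.60° ✗; |AV| = 13.00 ✓.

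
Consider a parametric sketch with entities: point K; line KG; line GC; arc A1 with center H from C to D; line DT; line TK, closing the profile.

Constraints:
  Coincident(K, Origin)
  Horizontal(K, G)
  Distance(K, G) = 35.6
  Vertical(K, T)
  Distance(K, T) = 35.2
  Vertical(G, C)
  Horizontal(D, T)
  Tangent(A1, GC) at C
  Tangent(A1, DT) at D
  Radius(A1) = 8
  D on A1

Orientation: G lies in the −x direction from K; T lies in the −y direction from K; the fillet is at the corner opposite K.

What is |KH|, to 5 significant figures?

38.750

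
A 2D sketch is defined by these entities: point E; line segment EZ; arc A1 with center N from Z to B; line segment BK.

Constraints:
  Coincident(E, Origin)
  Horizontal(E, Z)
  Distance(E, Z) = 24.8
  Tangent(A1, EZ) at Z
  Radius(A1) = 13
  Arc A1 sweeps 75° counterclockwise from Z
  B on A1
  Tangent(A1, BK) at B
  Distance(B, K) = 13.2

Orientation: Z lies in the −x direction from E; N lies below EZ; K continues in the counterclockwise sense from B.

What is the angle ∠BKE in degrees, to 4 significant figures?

46.23°

On A1, Z sits at bearing 90° from N; a 75° counterclockwise sweep puts B at bearing 165°, so B = N + 13.0·(cos 165°, sin 165°) = (-37.36, -9.635). The tangent condition forces NB to be normal to BK, so BK runs along (−sin 165°, cos 165°); with |BK| = 13.2, K = (-40.77, -22.39). Then cos ∠BKE = KB·KE / (|KB||KE|), giving 46.23°.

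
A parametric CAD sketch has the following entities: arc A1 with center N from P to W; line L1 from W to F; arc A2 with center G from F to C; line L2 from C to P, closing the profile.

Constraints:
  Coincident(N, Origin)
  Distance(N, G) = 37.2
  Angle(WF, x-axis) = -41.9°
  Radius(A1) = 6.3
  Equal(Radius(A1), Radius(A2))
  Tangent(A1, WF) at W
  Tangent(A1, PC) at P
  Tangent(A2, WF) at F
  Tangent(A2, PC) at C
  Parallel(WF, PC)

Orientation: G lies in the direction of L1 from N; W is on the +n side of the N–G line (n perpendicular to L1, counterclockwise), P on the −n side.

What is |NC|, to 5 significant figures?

37.730

The slot axis is L1's direction at -41.9°, so u = (cos -41.9°, sin -41.9°) = (0.74431, -0.66783) and n = (−sin -41.9°, cos -41.9°) = (0.66783, 0.74431). N is at the origin and G lies 37.2 along u from N, so G = 37.2·u = (27.688, -24.843). Tangency of A1 to both parallel lines with radius 6.3 puts W and P at N ± 6.3·n: W = (4.2073, 4.6892), P = (-4.2073, -4.6892). Equal radii place F and C the same way about G: F = G + 6.3·n = (31.896, -20.154), C = G − 6.3·n = (23.481, -29.533). Then |NC| = |C − N| = 37.730.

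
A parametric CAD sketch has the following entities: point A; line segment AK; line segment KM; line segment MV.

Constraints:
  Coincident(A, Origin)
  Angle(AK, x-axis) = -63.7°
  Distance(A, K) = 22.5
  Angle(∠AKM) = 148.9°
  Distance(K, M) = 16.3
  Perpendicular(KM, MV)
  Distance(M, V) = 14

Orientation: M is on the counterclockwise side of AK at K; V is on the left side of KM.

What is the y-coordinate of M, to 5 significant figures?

-28.953

A is at the origin; AK runs at -63.7° with length 22.5, so K = 22.5·(cos -63.7°, sin -63.7°) = (9.9691, -20.171). ∠AKM = 148.9°, so KM runs at -63.7° + (180° − 148.9°) = -32.600° from the x-axis; with |KM| = 16.3, M = K + 16.3·(cos -32.600°, sin -32.600°) = (23.701, -28.953). So M.y = -28.953.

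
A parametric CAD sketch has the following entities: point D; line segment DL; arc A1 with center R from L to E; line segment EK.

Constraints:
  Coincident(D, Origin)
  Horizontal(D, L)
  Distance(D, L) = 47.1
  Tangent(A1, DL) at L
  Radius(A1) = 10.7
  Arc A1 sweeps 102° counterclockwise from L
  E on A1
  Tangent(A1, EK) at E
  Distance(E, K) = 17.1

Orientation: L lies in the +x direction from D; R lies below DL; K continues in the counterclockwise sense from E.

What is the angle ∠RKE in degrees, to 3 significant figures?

32.0°

On A1, L sits at bearing 90° from R; a 102° counterclockwise sweep puts E at bearing 192°, so E = R + 10.7·(cos 192°, sin 192°) = (36.6, -12.9). A1 meets EK tangentially, so RE is at right angles to EK, so EK runs along (−sin 192°, cos 192°); with |EK| = 17.1, K = (40.2, -29.7). Then cos ∠RKE = KR·KE / (|KR||KE|), giving 32.0°.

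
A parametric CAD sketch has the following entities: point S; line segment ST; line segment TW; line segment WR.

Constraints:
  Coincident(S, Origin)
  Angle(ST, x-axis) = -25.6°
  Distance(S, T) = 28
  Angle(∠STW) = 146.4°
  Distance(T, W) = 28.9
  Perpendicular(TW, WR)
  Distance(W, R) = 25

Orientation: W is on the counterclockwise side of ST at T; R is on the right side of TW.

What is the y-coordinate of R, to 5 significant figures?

-32.833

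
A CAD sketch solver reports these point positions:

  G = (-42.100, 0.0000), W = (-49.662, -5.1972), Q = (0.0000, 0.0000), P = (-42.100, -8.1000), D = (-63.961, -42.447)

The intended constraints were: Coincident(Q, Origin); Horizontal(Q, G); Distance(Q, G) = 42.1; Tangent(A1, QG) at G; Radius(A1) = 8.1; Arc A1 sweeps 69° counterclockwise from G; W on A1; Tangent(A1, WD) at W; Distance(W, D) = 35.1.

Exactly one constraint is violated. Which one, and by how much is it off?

Distance(W, D) = 35.1 — off by 4.80.

Q = (0.00, 0.00) ✓; Q.y = 0.00, G.y = 0.00 ✓; |QG| = 42.10 ✓; ∠(PG, GQ) = 90.00° ✓; |PG| = 8.100 ✓; bearing(P→W) − bearing(P→G) = 69.00° ✓; |PW| = 8.100 ✓; ∠(PW, WD) = 90.00° ✓; |WD| = 39.90 ✗.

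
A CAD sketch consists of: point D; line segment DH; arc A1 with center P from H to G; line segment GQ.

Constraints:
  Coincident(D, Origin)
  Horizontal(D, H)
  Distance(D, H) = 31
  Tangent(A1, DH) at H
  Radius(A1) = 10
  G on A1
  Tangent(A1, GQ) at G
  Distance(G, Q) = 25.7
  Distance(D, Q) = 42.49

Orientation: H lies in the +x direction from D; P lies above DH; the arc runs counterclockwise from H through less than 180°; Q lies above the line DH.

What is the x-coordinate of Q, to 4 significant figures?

22.30

D is at the origin; DH is horizontal with |DH| = 31.0 and H on the +x side, so H = (31.00, 0.000). A1 meets DH tangentially, so PH is at right angles to DH, so P = H + (0, 10) = (31.00, 10.00). Since PG ⟂ GQ (tangency), |PQ| = √(10.0² + 25.7²) = 27.58 regardless of where G sits on A1. So Q lies on both circle(D, 42.49) and circle(P, 27.58); the above-DH intersection is Q = (22.30, 36.17). G is the foot of the tangent from Q: G = (38.70, 16.38).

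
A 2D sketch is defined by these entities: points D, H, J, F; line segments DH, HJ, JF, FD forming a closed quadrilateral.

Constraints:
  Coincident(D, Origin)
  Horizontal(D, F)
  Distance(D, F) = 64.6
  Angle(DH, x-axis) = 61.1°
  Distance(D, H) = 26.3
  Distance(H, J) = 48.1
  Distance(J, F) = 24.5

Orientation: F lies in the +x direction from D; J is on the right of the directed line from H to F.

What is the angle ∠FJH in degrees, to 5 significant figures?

97.529°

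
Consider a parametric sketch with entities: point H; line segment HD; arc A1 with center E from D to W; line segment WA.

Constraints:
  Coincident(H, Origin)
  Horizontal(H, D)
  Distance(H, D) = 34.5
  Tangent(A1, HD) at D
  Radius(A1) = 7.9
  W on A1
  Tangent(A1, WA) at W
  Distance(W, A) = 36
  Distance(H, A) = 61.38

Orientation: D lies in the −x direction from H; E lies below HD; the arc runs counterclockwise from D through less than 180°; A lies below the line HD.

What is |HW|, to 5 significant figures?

43.102

H is at the origin; HD is horizontal with |HD| = 34.5 and D on the −x side, so D = (-34.500, 0.0000). Tangency of A1 to HD means the radius ED is perpendicular to HD, so E = D + (0, -7.9) = (-34.500, -7.9000). Since EW ⟂ WA (tangency), |EA| = √(7.9² + 36.0²) = 36.857 regardless of where W sits on A1. So A lies on both circle(H, 61.38) and circle(E, 36.857); the below-HD intersection is A = (-43.051, -43.751). W is the foot of the tangent from A: W = (-42.399, -7.7570).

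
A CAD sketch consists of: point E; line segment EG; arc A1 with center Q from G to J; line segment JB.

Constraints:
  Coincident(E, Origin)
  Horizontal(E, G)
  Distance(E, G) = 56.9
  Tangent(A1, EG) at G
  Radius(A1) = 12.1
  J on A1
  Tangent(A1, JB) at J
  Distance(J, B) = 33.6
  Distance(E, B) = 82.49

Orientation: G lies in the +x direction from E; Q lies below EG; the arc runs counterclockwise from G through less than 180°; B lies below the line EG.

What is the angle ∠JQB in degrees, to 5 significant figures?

70.195°

E is at the origin; E and G share the same y with |EG| = 56.9 and G on the +x side, so G = (56.900, 0.0000). Since A1 is tangent to EG there, QG ⟂ EG, so Q = G + (0, -12.1) = (56.900, -12.100). Since QJ ⟂ JB (tangency), |QB| = √(12.1² + 33.6²) = 35.712 regardless of where J sits on A1. So B lies on both circle(E, 82.49) and circle(Q, 35.712); the below-EG intersection is B = (68.574, -45.851). J is the foot of the tangent from B: J = (47.481, -19.696).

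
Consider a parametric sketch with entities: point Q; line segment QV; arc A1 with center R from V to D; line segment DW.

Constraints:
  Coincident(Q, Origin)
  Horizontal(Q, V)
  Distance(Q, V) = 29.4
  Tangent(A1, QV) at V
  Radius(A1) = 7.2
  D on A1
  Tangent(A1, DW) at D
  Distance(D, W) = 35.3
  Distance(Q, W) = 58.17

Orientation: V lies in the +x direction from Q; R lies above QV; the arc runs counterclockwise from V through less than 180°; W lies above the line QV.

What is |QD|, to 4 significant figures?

37.08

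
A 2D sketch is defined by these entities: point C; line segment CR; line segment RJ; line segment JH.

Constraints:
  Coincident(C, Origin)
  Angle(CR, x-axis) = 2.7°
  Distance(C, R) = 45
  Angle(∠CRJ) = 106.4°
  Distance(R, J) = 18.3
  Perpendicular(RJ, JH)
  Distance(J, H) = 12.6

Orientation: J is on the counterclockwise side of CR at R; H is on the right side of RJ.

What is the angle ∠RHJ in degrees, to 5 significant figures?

55.452°

C is at the origin; CR runs at 2.7° with length 45.0, so R = 45.0·(cos 2.7°, sin 2.7°) = (44.950, 2.1198). ∠CRJ = 106.4°, so RJ runs at 2.7° + (180° − 106.4°) = 76.300° from the x-axis; with |RJ| = 18.3, J = R + 18.3·(cos 76.300°, sin 76.300°) = (49.284, 19.899). The perpendicularity gives JH at right angles to RJ; with |JH| = 12.6 on the right of RJ, H = J + 12.6·(0.97155, -0.23684) = (61.526, 16.915). Then cos ∠RHJ = HR·HJ / (|HR||HJ|), giving 55.452°.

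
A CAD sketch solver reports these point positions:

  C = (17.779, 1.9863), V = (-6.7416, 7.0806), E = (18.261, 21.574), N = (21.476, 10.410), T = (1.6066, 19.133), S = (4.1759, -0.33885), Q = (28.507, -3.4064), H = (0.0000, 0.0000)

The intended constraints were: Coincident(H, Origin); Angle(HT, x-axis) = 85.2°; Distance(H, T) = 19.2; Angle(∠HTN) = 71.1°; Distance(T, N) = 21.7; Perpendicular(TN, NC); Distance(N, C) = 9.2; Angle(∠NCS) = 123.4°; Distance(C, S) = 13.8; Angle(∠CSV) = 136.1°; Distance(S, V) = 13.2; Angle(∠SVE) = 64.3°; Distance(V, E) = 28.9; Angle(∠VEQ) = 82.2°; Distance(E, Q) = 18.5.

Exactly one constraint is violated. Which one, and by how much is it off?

Distance(E, Q) = 18.5 — off by 8.50.

H = (0.00, 0.00) ✓; HT at 85.20° ✓; |HT| = 19.20 ✓; ∠HTN = 71.10° ✓; |TN| = 21.70 ✓; ∠(TN, NC) = 89.99° ✓; |NC| = 9.199 ✓; ∠NCS = 123.4° ✓; |CS| = 13.80 ✓; ∠CSV = 136.1° ✓; |SV| = 13.20 ✓; ∠SVE = 64.30° ✓; |VE| = 28.90 ✓; ∠VEQ = 82.20° ✓; |EQ| = 27.00 ✗.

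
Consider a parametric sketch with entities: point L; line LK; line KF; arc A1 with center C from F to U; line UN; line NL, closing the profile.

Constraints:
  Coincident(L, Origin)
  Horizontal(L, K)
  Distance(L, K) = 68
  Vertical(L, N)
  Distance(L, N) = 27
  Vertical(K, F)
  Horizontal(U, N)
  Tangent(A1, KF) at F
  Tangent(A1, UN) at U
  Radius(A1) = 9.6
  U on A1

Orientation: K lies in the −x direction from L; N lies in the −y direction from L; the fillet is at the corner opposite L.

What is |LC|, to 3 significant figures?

60.9

L and N share the same x with |LN| = 27.0 and N on the −y side, so N = (0.00, -27.0). The virtual corner opposite L is at (-68.0, -27.0). The tangent condition forces CF to be normal to KF and tangency of A1 to UN means the radius CU is perpendicular to UN, with radius 9.6, so the center C sits 9.6 in from both sides at C = (-58.4, -17.4). Then |LC| = |C − L| = 60.9.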